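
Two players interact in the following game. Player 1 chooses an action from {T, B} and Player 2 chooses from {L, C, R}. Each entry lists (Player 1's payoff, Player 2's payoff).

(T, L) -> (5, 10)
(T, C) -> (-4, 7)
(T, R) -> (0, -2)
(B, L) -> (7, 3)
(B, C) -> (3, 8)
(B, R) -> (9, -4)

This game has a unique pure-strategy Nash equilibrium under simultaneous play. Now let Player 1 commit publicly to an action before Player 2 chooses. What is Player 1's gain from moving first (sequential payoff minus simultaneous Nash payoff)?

2

Work backward from Player 2's decision.
- T: BR = L, leader payoff 5.
- B: BR = C, leader payoff 3.
Among 5, 3, the best is 5 at T. Subgame-perfect outcome: (T, L) with payoffs (5, 10).
Under simultaneous play:
Player 1's best replies: L→B; C→B; R→B.
Player 2's best replies: T→L; B→C.
Only (B, C) has each player best-responding; Nash payoffs (3, 8).
Player 1's commitment gain: 5 − 3 = 2.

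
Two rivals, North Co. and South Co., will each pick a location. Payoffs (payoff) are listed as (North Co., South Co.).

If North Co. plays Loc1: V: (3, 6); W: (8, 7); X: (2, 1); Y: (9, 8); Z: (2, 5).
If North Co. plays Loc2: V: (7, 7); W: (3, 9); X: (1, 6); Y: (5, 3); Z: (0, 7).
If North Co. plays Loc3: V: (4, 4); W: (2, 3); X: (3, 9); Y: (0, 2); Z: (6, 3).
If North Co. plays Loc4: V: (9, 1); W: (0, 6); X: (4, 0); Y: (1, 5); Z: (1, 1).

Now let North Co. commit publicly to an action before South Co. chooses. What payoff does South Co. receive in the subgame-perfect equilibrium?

8

Backward induction with North Co. moving first.
- Loc1: BR = Y, leader payoff 9.
- Loc2: BR = W, leader payoff 3.
- Loc3: BR = X, leader payoff 3.
- Loc4: BR = W, leader payoff 0.
Among 9, 3, 3, 0, the best is 9 at Loc1. Subgame-perfect outcome: (Loc1, Y) with payoffs (9, 8).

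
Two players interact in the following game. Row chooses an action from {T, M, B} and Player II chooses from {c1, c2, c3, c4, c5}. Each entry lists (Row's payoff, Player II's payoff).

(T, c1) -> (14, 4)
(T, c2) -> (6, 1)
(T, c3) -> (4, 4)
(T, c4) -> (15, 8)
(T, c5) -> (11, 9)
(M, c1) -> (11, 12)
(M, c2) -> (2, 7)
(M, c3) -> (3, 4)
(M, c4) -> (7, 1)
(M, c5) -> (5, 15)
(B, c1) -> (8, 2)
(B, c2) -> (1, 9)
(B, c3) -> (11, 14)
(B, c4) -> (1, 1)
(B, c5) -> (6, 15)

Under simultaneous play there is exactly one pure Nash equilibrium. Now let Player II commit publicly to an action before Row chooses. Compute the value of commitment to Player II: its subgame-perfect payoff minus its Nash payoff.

Row best-responds to each possible Player II move:
- c1: Row compares 14, 11, 8 and picks T; Player II would get 4.
- c2: Row compares 6, 2, 1 and picks T; Player II would get 1.
- c3: Row compares 4, 3, 11 and picks B; Player II would get 14.
- c4: Row compares 15, 7, 1 and picks T; Player II would get 8.
- c5: Row compares 11, 5, 6 and picks T; Player II would get 9.
Among 4, 1, 14, 8, 9, the best is 14 at c3. Subgame-perfect outcome: (B, c3) with payoffs (11, 14).
For the simultaneous game, intersect best replies.
Row's best replies: c1→T; c2→T; c3→B; c4→T; c5→T.
Player II's best replies: T→c5; M→c5; B→c5.
The unique mutual best reply is (T, c5), giving (11, 9).
Player II's commitment gain: 14 − 9 = 5.

5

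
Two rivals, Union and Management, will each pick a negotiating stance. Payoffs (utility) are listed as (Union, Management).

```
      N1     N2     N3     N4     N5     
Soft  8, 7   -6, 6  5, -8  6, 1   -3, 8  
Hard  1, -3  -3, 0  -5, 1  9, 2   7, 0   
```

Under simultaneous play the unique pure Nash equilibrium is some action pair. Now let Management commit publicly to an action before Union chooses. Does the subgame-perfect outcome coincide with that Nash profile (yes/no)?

Solve by backward induction (Management leads).
- N1 → Union plays Soft (best of 8, 1); Management gets 7.
- N2 → Union plays Hard (best of -6, -3); Management gets 0.
- N3 → Union plays Soft (best of 5, -5); Management gets -8.
- N4 → Union plays Hard (best of 6, 9); Management gets 2.
- N5 → Union plays Hard (best of -3, 7); Management gets 0.
Management's induced payoffs are 7, 0, -8, 2, 0, so Management commits to N1. Subgame-perfect outcome: (Soft, N1) with payoffs (8, 7).
For the simultaneous game, intersect best replies.
Union's best replies: N1→Soft; N2→Hard; N3→Soft; N4→Hard; N5→Hard.
Management's best replies: Soft→N5; Hard→N4.
Only (Hard, N4) has each player best-responding; Nash payoffs (9, 2).
Sequential outcome (Soft, N1) differs from the Nash profile (Hard, N4).

no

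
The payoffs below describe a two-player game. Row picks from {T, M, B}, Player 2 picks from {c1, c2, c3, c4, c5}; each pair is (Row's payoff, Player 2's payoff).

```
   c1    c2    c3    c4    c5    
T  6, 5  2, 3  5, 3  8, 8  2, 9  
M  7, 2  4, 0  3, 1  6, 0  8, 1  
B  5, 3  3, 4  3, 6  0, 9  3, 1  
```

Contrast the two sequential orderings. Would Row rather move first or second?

second

If Row leads: Player 2's best replies are T→c5, M→c1, B→c4; Row's induced payoffs 2, 7, 0; outcome (M, c1), payoffs (7, 2).
If Player 2 leads: Row's best replies are c1→M, c2→M, c3→T, c4→T, c5→M; Player 2's induced payoffs 2, 0, 3, 8, 1; outcome (T, c4), payoffs (8, 8).
Row gets 7 moving first and 8 moving second, so Row prefers to move second.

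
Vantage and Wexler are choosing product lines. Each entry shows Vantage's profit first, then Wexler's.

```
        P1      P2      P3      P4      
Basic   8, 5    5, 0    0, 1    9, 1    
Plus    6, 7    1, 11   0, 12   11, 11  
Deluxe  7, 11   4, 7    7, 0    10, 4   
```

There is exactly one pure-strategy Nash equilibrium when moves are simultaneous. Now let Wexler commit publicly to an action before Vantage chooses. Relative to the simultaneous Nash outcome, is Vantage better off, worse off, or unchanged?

better off

Backward induction with Wexler moving first.
- P1: BR = Basic, leader payoff 5.
- P2: BR = Basic, leader payoff 0.
- P3: BR = Deluxe, leader payoff 0.
- P4: BR = Plus, leader payoff 11.
Wexler's induced payoffs are 5, 0, 0, 11, so Wexler commits to P4. Subgame-perfect outcome: (Plus, P4) with payoffs (11, 11).
Now find the simultaneous Nash equilibrium.
Vantage's best replies: P1→Basic; P2→Basic; P3→Deluxe; P4→Plus.
Wexler's best replies: Basic→P1; Plus→P3; Deluxe→P1.
The unique mutual best reply is (Basic, P1), giving (8, 5).
Vantage earns 11 sequentially versus 8 at the Nash outcome: better off.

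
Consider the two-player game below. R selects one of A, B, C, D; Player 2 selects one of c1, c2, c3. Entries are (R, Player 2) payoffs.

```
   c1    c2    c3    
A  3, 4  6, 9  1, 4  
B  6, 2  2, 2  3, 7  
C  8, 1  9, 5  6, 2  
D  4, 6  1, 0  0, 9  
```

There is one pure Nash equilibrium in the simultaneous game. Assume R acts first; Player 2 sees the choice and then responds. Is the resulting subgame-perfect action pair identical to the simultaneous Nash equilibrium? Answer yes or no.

yes

Work backward from Player 2's decision.
- A: Player 2 compares 4, 9, 4 and picks c2; R would get 6.
- B: Player 2 compares 2, 2, 7 and picks c3; R would get 3.
- C: Player 2 compares 1, 5, 2 and picks c2; R would get 9.
- D: Player 2 compares 6, 0, 9 and picks c3; R would get 0.
Maximizing over 6, 3, 9, 0, R chooses C. Subgame-perfect outcome: (C, c2) with payoffs (9, 5).
Now find the simultaneous Nash equilibrium.
R's best replies: c1→C; c2→C; c3→C.
Player 2's best replies: A→c2; B→c3; C→c2; D→c3.
Only (C, c2) has each player best-responding; Nash payoffs (9, 5).
Sequential outcome (C, c2) coincides with the Nash profile (C, c2).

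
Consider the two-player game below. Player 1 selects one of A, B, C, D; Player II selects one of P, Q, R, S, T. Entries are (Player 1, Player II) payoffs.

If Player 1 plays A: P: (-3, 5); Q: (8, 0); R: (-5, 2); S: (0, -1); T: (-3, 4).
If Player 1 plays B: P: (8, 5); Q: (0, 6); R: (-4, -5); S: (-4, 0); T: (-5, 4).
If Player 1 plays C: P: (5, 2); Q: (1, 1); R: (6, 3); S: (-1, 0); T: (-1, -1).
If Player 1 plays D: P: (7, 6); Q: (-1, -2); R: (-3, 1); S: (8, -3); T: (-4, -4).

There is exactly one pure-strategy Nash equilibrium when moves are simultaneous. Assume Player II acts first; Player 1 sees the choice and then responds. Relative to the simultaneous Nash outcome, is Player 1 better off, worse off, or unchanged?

Player 1 best-responds to each possible Player II move:
- P: Player 1 compares -3, 8, 5, 7 and picks B; Player II would get 5.
- Q: Player 1 compares 8, 0, 1, -1 and picks A; Player II would get 0.
- R: Player 1 compares -5, -4, 6, -3 and picks C; Player II would get 3.
- S: Player 1 compares 0, -4, -1, 8 and picks D; Player II would get -3.
- T: Player 1 compares -3, -5, -1, -4 and picks C; Player II would get -1.
Among 5, 0, 3, -3, -1, the best is 5 at P. Subgame-perfect outcome: (B, P) with payoffs (8, 5).
Under simultaneous play:
Player 1's best replies: P→B; Q→A; R→C; S→D; T→C.
Player II's best replies: A→P; B→Q; C→R; D→P.
The unique mutual best reply is (C, R), giving (6, 3).
Player 1 earns 8 sequentially versus 6 at the Nash outcome: better off.

better off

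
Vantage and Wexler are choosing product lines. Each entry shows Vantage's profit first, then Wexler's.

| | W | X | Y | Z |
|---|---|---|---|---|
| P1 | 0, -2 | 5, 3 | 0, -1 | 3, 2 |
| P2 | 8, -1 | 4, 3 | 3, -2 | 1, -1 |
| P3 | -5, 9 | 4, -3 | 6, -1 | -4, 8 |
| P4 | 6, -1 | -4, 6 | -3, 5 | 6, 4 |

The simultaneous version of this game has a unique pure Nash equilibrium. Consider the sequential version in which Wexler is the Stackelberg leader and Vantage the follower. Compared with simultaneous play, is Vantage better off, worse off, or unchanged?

Solve by backward induction (Wexler leads).
- W: Vantage compares 0, 8, -5, 6 and picks P2; Wexler would get -1.
- X: Vantage compares 5, 4, 4, -4 and picks P1; Wexler would get 3.
- Y: Vantage compares 0, 3, 6, -3 and picks P3; Wexler would get -1.
- Z: Vantage compares 3, 1, -4, 6 and picks P4; Wexler would get 4.
Among -1, 3, -1, 4, the best is 4 at Z. Subgame-perfect outcome: (P4, Z) with payoffs (6, 4).
Now find the simultaneous Nash equilibrium.
Vantage's best replies: W→P2; X→P1; Y→P3; Z→P4.
Wexler's best replies: P1→X; P2→X; P3→W; P4→X.
Only (P1, X) has each player best-responding; Nash payoffs (5, 3).
Vantage earns 6 sequentially versus 5 at the Nash outcome: better off.

better off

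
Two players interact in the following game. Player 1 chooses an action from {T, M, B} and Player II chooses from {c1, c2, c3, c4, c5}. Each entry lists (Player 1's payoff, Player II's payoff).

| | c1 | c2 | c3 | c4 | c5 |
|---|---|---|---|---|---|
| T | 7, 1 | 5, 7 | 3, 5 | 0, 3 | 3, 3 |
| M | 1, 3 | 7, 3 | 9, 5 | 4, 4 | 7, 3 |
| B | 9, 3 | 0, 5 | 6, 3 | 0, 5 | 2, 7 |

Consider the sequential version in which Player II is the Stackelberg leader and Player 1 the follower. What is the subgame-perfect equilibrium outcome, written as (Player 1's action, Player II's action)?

Work backward from Player 1's decision.
- c1 → Player 1 plays B (best of 7, 1, 9); Player II gets 3.
- c2 → Player 1 plays M (best of 5, 7, 0); Player II gets 3.
- c3 → Player 1 plays M (best of 3, 9, 6); Player II gets 5.
- c4 → Player 1 plays M (best of 0, 4, 0); Player II gets 4.
- c5 → Player 1 plays M (best of 3, 7, 2); Player II gets 3.
Among 3, 3, 5, 4, 3, the best is 5 at c3. Subgame-perfect outcome: (M, c3) with payoffs (9, 5).

(M, c3)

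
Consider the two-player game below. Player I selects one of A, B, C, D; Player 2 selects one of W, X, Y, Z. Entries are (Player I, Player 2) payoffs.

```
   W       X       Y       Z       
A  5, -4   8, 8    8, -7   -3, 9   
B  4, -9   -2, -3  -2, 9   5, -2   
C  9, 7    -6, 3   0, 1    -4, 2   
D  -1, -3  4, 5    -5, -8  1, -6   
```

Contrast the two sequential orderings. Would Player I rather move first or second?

first

If Player I leads: Player 2's best replies are A→Z, B→Y, C→W, D→X; Player I's induced payoffs -3, -2, 9, 4; outcome (C, W), payoffs (9, 7).
If Player 2 leads: Player I's best replies are W→C, X→A, Y→A, Z→B; Player 2's induced payoffs 7, 8, -7, -2; outcome (A, X), payoffs (8, 8).
Player I gets 9 moving first and 8 moving second, so Player I prefers to move first.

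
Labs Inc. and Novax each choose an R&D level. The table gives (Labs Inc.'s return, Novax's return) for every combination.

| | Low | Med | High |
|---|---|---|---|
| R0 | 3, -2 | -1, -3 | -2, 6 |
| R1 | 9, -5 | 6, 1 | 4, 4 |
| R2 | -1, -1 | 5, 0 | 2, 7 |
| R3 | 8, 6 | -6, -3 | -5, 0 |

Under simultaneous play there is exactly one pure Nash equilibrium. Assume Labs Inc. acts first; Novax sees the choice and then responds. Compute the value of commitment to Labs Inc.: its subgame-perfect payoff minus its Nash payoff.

4

Novax best-responds to each possible Labs Inc. move:
- R0 → Novax plays High (best of -2, -3, 6); Labs Inc. gets -2.
- R1 → Novax plays High (best of -5, 1, 4); Labs Inc. gets 4.
- R2 → Novax plays High (best of -1, 0, 7); Labs Inc. gets 2.
- R3 → Novax plays Low (best of 6, -3, 0); Labs Inc. gets 8.
Among -2, 4, 2, 8, the best is 8 at R3. Subgame-perfect outcome: (R3, Low) with payoffs (8, 6).
For the simultaneous game, intersect best replies.
Labs Inc.'s best replies: Low→R1; Med→R1; High→R1.
Novax's best replies: R0→High; R1→High; R2→High; R3→Low.
The unique mutual best reply is (R1, High), giving (4, 4).
Labs Inc.'s commitment gain: 8 − 4 = 4.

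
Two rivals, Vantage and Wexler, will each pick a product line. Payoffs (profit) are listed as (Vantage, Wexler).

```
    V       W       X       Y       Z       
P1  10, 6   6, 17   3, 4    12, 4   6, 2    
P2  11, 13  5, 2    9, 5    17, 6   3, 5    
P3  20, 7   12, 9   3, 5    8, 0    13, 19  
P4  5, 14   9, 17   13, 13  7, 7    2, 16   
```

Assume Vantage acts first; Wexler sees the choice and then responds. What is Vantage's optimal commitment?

Solve by backward induction (Vantage leads).
- P1 → Wexler plays W (best of 6, 17, 4, 4, 2); Vantage gets 6.
- P2 → Wexler plays V (best of 13, 2, 5, 6, 5); Vantage gets 11.
- P3 → Wexler plays Z (best of 7, 9, 5, 0, 19); Vantage gets 13.
- P4 → Wexler plays W (best of 14, 17, 13, 7, 16); Vantage gets 9.
Maximizing over 6, 11, 13, 9, Vantage chooses P3. Subgame-perfect outcome: (P3, Z) with payoffs (13, 19).

P3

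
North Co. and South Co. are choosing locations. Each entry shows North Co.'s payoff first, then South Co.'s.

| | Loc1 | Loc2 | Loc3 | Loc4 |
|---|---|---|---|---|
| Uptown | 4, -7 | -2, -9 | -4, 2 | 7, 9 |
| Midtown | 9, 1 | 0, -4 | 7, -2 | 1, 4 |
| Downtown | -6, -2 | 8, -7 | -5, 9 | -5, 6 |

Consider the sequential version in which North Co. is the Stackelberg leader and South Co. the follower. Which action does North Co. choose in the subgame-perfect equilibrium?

Uptown

Solve by backward induction (North Co. leads).
- Uptown: South Co. compares -7, -9, 2, 9 and picks Loc4; North Co. would get 7.
- Midtown: South Co. compares 1, -4, -2, 4 and picks Loc4; North Co. would get 1.
- Downtown: South Co. compares -2, -7, 9, 6 and picks Loc3; North Co. would get -5.
North Co.'s induced payoffs are 7, 1, -5, so North Co. commits to Uptown. Subgame-perfect outcome: (Uptown, Loc4) with payoffs (7, 9).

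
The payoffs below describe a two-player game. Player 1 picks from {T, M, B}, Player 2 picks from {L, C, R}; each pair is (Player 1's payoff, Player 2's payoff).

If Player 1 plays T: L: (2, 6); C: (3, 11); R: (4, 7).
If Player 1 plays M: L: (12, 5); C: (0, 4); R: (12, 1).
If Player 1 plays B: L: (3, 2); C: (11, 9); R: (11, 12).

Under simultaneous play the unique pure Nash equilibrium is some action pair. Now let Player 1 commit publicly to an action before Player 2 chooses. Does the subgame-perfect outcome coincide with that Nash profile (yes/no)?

Backward induction with Player 1 moving first.
- T → Player 2 plays C (best of 6, 11, 7); Player 1 gets 3.
- M → Player 2 plays L (best of 5, 4, 1); Player 1 gets 12.
- B → Player 2 plays R (best of 2, 9, 12); Player 1 gets 11.
Among 3, 12, 11, the best is 12 at M. Subgame-perfect outcome: (M, L) with payoffs (12, 5).
Now find the simultaneous Nash equilibrium.
Player 1's best replies: L→M; C→B; R→M.
Player 2's best replies: T→C; M→L; B→R.
The unique mutual best reply is (M, L), giving (12, 5).
Sequential outcome (M, L) coincides with the Nash profile (M, L).

yes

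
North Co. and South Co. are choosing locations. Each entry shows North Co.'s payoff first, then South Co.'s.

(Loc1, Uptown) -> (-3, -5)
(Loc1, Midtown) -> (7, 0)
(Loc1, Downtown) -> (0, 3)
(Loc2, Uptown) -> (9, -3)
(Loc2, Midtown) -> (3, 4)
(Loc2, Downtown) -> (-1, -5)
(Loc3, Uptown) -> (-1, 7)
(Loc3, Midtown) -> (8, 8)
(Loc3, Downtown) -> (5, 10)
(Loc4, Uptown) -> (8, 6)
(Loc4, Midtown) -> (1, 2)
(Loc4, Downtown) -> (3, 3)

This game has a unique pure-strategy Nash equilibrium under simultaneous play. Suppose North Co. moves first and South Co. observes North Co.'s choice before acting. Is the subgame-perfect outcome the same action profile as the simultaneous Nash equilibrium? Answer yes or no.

Backward induction with North Co. moving first.
- Loc1: South Co. compares -5, 0, 3 and picks Downtown; North Co. would get 0.
- Loc2: South Co. compares -3, 4, -5 and picks Midtown; North Co. would get 3.
- Loc3: South Co. compares 7, 8, 10 and picks Downtown; North Co. would get 5.
- Loc4: South Co. compares 6, 2, 3 and picks Uptown; North Co. would get 8.
Maximizing over 0, 3, 5, 8, North Co. chooses Loc4. Subgame-perfect outcome: (Loc4, Uptown) with payoffs (8, 6).
For the simultaneous game, intersect best replies.
North Co.'s best replies: Uptown→Loc2; Midtown→Loc3; Downtown→Loc3.
South Co.'s best replies: Loc1→Downtown; Loc2→Midtown; Loc3→Downtown; Loc4→Uptown.
The unique mutual best reply is (Loc3, Downtown), giving (5, 10).
Sequential outcome (Loc4, Uptown) differs from the Nash profile (Loc3, Downtown).

no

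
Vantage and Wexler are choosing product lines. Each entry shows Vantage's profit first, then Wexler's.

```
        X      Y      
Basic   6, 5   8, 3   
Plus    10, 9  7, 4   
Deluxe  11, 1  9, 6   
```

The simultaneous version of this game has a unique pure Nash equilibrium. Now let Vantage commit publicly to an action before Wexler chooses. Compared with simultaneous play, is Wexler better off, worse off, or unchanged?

better off

Solve by backward induction (Vantage leads).
- Basic: BR = X, leader payoff 6.
- Plus: BR = X, leader payoff 10.
- Deluxe: BR = Y, leader payoff 9.
Among 6, 10, 9, the best is 10 at Plus. Subgame-perfect outcome: (Plus, X) with payoffs (10, 9).
For the simultaneous game, intersect best replies.
Vantage's best replies: X→Deluxe; Y→Deluxe.
Wexler's best replies: Basic→X; Plus→X; Deluxe→Y.
Only (Deluxe, Y) has each player best-responding; Nash payoffs (9, 6).
Wexler earns 9 sequentially versus 6 at the Nash outcome: better off.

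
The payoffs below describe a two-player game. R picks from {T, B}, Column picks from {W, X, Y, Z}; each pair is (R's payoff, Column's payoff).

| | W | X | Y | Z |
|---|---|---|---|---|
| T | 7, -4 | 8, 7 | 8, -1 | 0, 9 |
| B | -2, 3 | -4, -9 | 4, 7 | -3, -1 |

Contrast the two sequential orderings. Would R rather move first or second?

first

If R leads: Column's best replies are T→Z, B→Y; R's induced payoffs 0, 4; outcome (B, Y), payoffs (4, 7).
If Column leads: R's best replies are W→T, X→T, Y→T, Z→T; Column's induced payoffs -4, 7, -1, 9; outcome (T, Z), payoffs (0, 9).
R gets 4 moving first and 0 moving second, so R prefers to move first.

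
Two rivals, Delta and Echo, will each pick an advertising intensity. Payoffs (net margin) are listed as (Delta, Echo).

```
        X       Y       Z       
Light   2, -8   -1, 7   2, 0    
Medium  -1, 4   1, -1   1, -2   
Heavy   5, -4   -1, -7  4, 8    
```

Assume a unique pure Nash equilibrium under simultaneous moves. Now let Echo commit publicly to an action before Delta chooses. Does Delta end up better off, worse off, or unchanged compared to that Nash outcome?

unchanged

Work backward from Delta's decision.
- X: Delta compares 2, -1, 5 and picks Heavy; Echo would get -4.
- Y: Delta compares -1, 1, -1 and picks Medium; Echo would get -1.
- Z: Delta compares 2, 1, 4 and picks Heavy; Echo would get 8.
Echo's induced payoffs are -4, -1, 8, so Echo commits to Z. Subgame-perfect outcome: (Heavy, Z) with payoffs (4, 8).
Under simultaneous play:
Delta's best replies: X→Heavy; Y→Medium; Z→Heavy.
Echo's best replies: Light→Y; Medium→X; Heavy→Z.
The unique mutual best reply is (Heavy, Z), giving (4, 8).
Delta earns 4 sequentially versus 4 at the Nash outcome: unchanged.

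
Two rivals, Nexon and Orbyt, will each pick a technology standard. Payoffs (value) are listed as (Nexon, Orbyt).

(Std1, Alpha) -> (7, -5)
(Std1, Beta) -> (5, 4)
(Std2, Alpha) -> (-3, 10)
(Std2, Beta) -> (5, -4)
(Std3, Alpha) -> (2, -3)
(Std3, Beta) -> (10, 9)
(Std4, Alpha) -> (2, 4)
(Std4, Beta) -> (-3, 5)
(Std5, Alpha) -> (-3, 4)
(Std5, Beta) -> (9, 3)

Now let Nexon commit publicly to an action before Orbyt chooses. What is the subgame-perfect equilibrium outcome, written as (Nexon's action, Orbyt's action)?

(Std3, Beta)

Backward induction with Nexon moving first.
- Std1: Orbyt compares -5, 4 and picks Beta; Nexon would get 5.
- Std2: Orbyt compares 10, -4 and picks Alpha; Nexon would get -3.
- Std3: Orbyt compares -3, 9 and picks Beta; Nexon would get 10.
- Std4: Orbyt compares 4, 5 and picks Beta; Nexon would get -3.
- Std5: Orbyt compares 4, 3 and picks Alpha; Nexon would get -3.
Among 5, -3, 10, -3, -3, the best is 10 at Std3. Subgame-perfect outcome: (Std3, Beta) with payoffs (10, 9).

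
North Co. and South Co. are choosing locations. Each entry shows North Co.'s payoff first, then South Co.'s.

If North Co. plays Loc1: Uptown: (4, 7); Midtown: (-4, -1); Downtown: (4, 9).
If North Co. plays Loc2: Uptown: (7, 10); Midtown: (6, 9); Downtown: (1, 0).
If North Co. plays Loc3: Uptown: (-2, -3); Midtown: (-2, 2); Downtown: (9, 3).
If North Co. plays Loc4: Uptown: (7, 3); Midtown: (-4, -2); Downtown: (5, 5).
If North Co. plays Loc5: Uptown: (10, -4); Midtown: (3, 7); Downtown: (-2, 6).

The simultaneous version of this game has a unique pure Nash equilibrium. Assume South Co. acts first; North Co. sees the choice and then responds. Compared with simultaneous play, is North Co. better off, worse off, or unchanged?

worse off

Work backward from North Co.'s decision.
- Uptown → North Co. plays Loc5 (best of 4, 7, -2, 7, 10); South Co. gets -4.
- Midtown → North Co. plays Loc2 (best of -4, 6, -2, -4, 3); South Co. gets 9.
- Downtown → North Co. plays Loc3 (best of 4, 1, 9, 5, -2); South Co. gets 3.
South Co.'s induced payoffs are -4, 9, 3, so South Co. commits to Midtown. Subgame-perfect outcome: (Loc2, Midtown) with payoffs (6, 9).
Now find the simultaneous Nash equilibrium.
North Co.'s best replies: Uptown→Loc5; Midtown→Loc2; Downtown→Loc3.
South Co.'s best replies: Loc1→Downtown; Loc2→Uptown; Loc3→Downtown; Loc4→Downtown; Loc5→Midtown.
The unique mutual best reply is (Loc3, Downtown), giving (9, 3).
North Co. earns 6 sequentially versus 9 at the Nash outcome: worse off.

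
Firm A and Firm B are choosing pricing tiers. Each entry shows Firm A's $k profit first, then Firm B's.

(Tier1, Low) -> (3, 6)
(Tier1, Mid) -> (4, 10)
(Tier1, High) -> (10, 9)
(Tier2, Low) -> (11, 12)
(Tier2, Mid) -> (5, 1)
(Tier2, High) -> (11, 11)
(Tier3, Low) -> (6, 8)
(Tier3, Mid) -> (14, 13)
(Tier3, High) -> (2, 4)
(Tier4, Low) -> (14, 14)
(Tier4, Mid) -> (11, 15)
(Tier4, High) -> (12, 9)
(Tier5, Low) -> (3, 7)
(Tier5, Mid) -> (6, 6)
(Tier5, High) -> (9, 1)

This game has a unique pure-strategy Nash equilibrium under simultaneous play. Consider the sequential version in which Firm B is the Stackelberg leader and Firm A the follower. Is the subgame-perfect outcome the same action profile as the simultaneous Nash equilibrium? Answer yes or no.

no

Backward induction with Firm B moving first.
- Low: Firm A compares 3, 11, 6, 14, 3 and picks Tier4; Firm B would get 14.
- Mid: Firm A compares 4, 5, 14, 11, 6 and picks Tier3; Firm B would get 13.
- High: Firm A compares 10, 11, 2, 12, 9 and picks Tier4; Firm B would get 9.
Maximizing over 14, 13, 9, Firm B chooses Low. Subgame-perfect outcome: (Tier4, Low) with payoffs (14, 14).
Now find the simultaneous Nash equilibrium.
Firm A's best replies: Low→Tier4; Mid→Tier3; High→Tier4.
Firm B's best replies: Tier1→Mid; Tier2→Low; Tier3→Mid; Tier4→Mid; Tier5→Low.
The unique mutual best reply is (Tier3, Mid), giving (14, 13).
Sequential outcome (Tier4, Low) differs from the Nash profile (Tier3, Mid).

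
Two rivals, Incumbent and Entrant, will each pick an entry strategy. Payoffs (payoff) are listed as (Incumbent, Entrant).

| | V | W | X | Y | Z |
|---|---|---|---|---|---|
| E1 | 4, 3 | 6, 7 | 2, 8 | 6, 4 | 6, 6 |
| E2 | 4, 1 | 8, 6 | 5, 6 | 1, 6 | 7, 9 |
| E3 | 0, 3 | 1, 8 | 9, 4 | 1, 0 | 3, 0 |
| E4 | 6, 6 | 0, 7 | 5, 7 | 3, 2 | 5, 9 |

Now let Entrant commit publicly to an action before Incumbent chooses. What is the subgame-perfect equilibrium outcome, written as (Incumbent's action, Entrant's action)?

Backward induction with Entrant moving first.
- V: Incumbent compares 4, 4, 0, 6 and picks E4; Entrant would get 6.
- W: Incumbent compares 6, 8, 1, 0 and picks E2; Entrant would get 6.
- X: Incumbent compares 2, 5, 9, 5 and picks E3; Entrant would get 4.
- Y: Incumbent compares 6, 1, 1, 3 and picks E1; Entrant would get 4.
- Z: Incumbent compares 6, 7, 3, 5 and picks E2; Entrant would get 9.
Entrant's induced payoffs are 6, 6, 4, 4, 9, so Entrant commits to Z. Subgame-perfect outcome: (E2, Z) with payoffs (7, 9).

(E2, Z)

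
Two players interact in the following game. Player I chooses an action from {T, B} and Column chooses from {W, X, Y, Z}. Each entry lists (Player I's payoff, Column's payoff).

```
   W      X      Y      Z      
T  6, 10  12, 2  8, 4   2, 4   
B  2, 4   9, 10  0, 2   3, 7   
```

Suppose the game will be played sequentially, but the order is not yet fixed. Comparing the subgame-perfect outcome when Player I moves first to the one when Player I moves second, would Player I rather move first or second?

If Player I leads: Column's best replies are T→W, B→X; Player I's induced payoffs 6, 9; outcome (B, X), payoffs (9, 10).
If Column leads: Player I's best replies are W→T, X→T, Y→T, Z→B; Column's induced payoffs 10, 2, 4, 7; outcome (T, W), payoffs (6, 10).
Player I gets 9 moving first and 6 moving second, so Player I prefers to move first.

first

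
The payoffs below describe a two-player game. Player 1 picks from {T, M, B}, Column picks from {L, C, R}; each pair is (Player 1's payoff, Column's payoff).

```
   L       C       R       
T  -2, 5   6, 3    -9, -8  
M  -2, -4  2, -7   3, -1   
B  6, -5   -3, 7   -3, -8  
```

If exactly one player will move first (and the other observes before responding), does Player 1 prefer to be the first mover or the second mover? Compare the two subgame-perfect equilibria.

second

If Player 1 leads: Column's best replies are T→L, M→R, B→C; Player 1's induced payoffs -2, 3, -3; outcome (M, R), payoffs (3, -1).
If Column leads: Player 1's best replies are L→B, C→T, R→M; Column's induced payoffs -5, 3, -1; outcome (T, C), payoffs (6, 3).
Player 1 gets 3 moving first and 6 moving second, so Player 1 prefers to move second.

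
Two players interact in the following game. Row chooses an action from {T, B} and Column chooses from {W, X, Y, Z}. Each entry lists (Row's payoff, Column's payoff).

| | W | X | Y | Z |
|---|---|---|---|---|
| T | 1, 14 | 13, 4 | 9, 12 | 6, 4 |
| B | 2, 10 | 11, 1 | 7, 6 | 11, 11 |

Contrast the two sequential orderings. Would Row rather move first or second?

If Row leads: Column's best replies are T→W, B→Z; Row's induced payoffs 1, 11; outcome (B, Z), payoffs (11, 11).
If Column leads: Row's best replies are W→B, X→T, Y→T, Z→B; Column's induced payoffs 10, 4, 12, 11; outcome (T, Y), payoffs (9, 12).
Row gets 11 moving first and 9 moving second, so Row prefers to move first.

first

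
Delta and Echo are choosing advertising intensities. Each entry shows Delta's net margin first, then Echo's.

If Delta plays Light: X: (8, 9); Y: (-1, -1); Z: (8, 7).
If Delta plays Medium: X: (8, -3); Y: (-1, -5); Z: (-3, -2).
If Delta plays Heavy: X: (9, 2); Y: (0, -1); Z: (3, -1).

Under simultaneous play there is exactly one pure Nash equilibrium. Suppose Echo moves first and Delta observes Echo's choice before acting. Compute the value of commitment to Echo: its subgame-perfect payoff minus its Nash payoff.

5

Work backward from Delta's decision.
- X: BR = Heavy, leader payoff 2.
- Y: BR = Heavy, leader payoff -1.
- Z: BR = Light, leader payoff 7.
Maximizing over 2, -1, 7, Echo chooses Z. Subgame-perfect outcome: (Light, Z) with payoffs (8, 7).
Under simultaneous play:
Delta's best replies: X→Heavy; Y→Heavy; Z→Light.
Echo's best replies: Light→X; Medium→Z; Heavy→X.
The unique mutual best reply is (Heavy, X), giving (9, 2).
Echo's commitment gain: 7 − 2 = 5.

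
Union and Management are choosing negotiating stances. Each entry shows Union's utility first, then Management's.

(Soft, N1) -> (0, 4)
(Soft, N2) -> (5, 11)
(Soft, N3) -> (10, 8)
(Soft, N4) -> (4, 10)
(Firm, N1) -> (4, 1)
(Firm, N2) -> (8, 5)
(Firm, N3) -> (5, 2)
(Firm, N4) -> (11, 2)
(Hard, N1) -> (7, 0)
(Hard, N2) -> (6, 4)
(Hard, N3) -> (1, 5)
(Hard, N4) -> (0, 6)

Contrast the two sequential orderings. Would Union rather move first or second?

If Union leads: Management's best replies are Soft→N2, Firm→N2, Hard→N4; Union's induced payoffs 5, 8, 0; outcome (Firm, N2), payoffs (8, 5).
If Management leads: Union's best replies are N1→Hard, N2→Firm, N3→Soft, N4→Firm; Management's induced payoffs 0, 5, 8, 2; outcome (Soft, N3), payoffs (10, 8).
Union gets 8 moving first and 10 moving second, so Union prefers to move second.

second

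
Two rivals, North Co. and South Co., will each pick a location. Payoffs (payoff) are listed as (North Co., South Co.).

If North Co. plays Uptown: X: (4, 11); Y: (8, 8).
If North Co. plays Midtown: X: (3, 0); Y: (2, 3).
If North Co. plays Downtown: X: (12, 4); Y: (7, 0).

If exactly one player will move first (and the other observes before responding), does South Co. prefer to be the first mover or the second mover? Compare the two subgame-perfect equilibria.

If North Co. leads: South Co.'s best replies are Uptown→X, Midtown→Y, Downtown→X; North Co.'s induced payoffs 4, 2, 12; outcome (Downtown, X), payoffs (12, 4).
If South Co. leads: North Co.'s best replies are X→Downtown, Y→Uptown; South Co.'s induced payoffs 4, 8; outcome (Uptown, Y), payoffs (8, 8).
South Co. gets 8 moving first and 4 moving second, so South Co. prefers to move first.

first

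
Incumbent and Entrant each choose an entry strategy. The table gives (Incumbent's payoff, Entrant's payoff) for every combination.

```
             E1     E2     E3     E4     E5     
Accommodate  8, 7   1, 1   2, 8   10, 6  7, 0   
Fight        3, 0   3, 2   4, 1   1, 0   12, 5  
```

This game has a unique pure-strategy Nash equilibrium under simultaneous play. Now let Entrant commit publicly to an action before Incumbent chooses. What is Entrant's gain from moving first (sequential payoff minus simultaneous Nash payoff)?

2

Backward induction with Entrant moving first.
- E1 → Incumbent plays Accommodate (best of 8, 3); Entrant gets 7.
- E2 → Incumbent plays Fight (best of 1, 3); Entrant gets 2.
- E3 → Incumbent plays Fight (best of 2, 4); Entrant gets 1.
- E4 → Incumbent plays Accommodate (best of 10, 1); Entrant gets 6.
- E5 → Incumbent plays Fight (best of 7, 12); Entrant gets 5.
Entrant's induced payoffs are 7, 2, 1, 6, 5, so Entrant commits to E1. Subgame-perfect outcome: (Accommodate, E1) with payoffs (8, 7).
Under simultaneous play:
Incumbent's best replies: E1→Accommodate; E2→Fight; E3→Fight; E4→Accommodate; E5→Fight.
Entrant's best replies: Accommodate→E3; Fight→E5.
The unique mutual best reply is (Fight, E5), giving (12, 5).
Entrant's commitment gain: 7 − 5 = 2.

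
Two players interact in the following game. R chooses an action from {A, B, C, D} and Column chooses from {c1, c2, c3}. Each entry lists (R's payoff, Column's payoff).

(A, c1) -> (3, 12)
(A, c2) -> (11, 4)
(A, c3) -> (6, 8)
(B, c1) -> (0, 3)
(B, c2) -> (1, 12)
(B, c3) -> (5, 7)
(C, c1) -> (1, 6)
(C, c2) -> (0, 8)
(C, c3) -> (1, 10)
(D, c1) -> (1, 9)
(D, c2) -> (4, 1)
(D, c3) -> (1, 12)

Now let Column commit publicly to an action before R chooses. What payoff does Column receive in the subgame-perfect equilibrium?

Solve by backward induction (Column leads).
- c1: R compares 3, 0, 1, 1 and picks A; Column would get 12.
- c2: R compares 11, 1, 0, 4 and picks A; Column would get 4.
- c3: R compares 6, 5, 1, 1 and picks A; Column would get 8.
Maximizing over 12, 4, 8, Column chooses c1. Subgame-perfect outcome: (A, c1) with payoffs (3, 12).

12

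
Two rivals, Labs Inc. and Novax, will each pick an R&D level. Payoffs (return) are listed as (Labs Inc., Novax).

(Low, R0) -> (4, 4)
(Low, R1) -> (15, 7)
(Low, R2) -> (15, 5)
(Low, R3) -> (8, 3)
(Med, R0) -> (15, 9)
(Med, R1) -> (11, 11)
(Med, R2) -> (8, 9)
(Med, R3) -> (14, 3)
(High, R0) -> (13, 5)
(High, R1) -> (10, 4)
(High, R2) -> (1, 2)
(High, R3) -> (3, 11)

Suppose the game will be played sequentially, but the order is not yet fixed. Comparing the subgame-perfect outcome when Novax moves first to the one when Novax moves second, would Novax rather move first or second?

If Labs Inc. leads: Novax's best replies are Low→R1, Med→R1, High→R3; Labs Inc.'s induced payoffs 15, 11, 3; outcome (Low, R1), payoffs (15, 7).
If Novax leads: Labs Inc.'s best replies are R0→Med, R1→Low, R2→Low, R3→Med; Novax's induced payoffs 9, 7, 5, 3; outcome (Med, R0), payoffs (15, 9).
Novax gets 9 moving first and 7 moving second, so Novax prefers to move first.

first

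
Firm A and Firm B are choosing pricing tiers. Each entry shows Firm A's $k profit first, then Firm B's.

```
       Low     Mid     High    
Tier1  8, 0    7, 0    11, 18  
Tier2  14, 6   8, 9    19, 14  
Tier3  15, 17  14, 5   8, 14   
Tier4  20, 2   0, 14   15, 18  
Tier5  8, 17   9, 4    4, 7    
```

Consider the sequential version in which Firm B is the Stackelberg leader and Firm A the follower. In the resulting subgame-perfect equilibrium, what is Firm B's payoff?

14

Backward induction with Firm B moving first.
- Low → Firm A plays Tier4 (best of 8, 14, 15, 20, 8); Firm B gets 2.
- Mid → Firm A plays Tier3 (best of 7, 8, 14, 0, 9); Firm B gets 5.
- High → Firm A plays Tier2 (best of 11, 19, 8, 15, 4); Firm B gets 14.
Maximizing over 2, 5, 14, Firm B chooses High. Subgame-perfect outcome: (Tier2, High) with payoffs (19, 14).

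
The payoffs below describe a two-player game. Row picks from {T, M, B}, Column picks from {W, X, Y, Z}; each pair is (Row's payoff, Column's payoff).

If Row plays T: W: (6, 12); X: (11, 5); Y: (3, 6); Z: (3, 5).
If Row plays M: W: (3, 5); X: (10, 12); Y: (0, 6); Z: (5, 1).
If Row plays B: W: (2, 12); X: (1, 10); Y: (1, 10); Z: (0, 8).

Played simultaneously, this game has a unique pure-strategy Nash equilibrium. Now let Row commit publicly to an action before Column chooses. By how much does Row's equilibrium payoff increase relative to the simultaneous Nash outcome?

4

Column best-responds to each possible Row move:
- T: Column compares 12, 5, 6, 5 and picks W; Row would get 6.
- M: Column compares 5, 12, 6, 1 and picks X; Row would get 10.
- B: Column compares 12, 10, 10, 8 and picks W; Row would get 2.
Row's induced payoffs are 6, 10, 2, so Row commits to M. Subgame-perfect outcome: (M, X) with payoffs (10, 12).
For the simultaneous game, intersect best replies.
Row's best replies: W→T; X→T; Y→T; Z→M.
Column's best replies: T→W; M→X; B→W.
Only (T, W) has each player best-responding; Nash payoffs (6, 12).
Row's commitment gain: 10 − 6 = 4.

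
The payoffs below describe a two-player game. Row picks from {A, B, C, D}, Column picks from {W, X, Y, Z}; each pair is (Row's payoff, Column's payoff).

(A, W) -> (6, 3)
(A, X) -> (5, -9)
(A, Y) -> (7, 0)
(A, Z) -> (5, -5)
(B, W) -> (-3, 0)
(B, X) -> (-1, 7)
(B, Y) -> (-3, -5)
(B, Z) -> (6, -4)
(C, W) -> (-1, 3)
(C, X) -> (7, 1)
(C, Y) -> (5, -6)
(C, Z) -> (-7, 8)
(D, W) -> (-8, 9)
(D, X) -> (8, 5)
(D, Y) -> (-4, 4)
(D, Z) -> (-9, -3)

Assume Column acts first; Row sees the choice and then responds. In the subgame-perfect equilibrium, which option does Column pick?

X

Solve by backward induction (Column leads).
- W: BR = A, leader payoff 3.
- X: BR = D, leader payoff 5.
- Y: BR = A, leader payoff 0.
- Z: BR = B, leader payoff -4.
Maximizing over 3, 5, 0, -4, Column chooses X. Subgame-perfect outcome: (D, X) with payoffs (8, 5).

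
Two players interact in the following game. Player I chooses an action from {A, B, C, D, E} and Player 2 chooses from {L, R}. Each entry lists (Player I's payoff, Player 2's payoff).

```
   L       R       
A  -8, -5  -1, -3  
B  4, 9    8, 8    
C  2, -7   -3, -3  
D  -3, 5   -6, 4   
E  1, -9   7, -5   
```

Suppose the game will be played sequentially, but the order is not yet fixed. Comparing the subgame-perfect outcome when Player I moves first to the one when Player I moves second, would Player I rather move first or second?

If Player I leads: Player 2's best replies are A→R, B→L, C→R, D→L, E→R; Player I's induced payoffs -1, 4, -3, -3, 7; outcome (E, R), payoffs (7, -5).
If Player 2 leads: Player I's best replies are L→B, R→B; Player 2's induced payoffs 9, 8; outcome (B, L), payoffs (4, 9).
Player I gets 7 moving first and 4 moving second, so Player I prefers to move first.

first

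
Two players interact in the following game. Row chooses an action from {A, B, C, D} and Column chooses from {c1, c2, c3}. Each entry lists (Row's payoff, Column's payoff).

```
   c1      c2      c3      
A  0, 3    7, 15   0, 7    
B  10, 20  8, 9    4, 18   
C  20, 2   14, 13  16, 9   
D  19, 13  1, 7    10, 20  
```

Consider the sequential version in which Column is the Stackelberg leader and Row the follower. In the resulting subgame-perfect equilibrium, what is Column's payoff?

13

Work backward from Row's decision.
- c1 → Row plays C (best of 0, 10, 20, 19); Column gets 2.
- c2 → Row plays C (best of 7, 8, 14, 1); Column gets 13.
- c3 → Row plays C (best of 0, 4, 16, 10); Column gets 9.
Maximizing over 2, 13, 9, Column chooses c2. Subgame-perfect outcome: (C, c2) with payoffs (14, 13).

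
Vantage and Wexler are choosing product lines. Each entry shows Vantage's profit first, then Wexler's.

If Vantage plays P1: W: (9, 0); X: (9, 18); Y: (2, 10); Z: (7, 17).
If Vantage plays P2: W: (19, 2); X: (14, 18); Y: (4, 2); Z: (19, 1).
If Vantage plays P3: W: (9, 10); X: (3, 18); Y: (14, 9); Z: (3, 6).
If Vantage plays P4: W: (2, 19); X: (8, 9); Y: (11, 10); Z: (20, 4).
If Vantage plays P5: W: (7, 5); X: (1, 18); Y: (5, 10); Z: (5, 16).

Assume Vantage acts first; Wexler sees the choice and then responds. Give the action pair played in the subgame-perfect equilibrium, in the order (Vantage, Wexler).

(P2, X)

Wexler best-responds to each possible Vantage move:
- P1 → Wexler plays X (best of 0, 18, 10, 17); Vantage gets 9.
- P2 → Wexler plays X (best of 2, 18, 2, 1); Vantage gets 14.
- P3 → Wexler plays X (best of 10, 18, 9, 6); Vantage gets 3.
- P4 → Wexler plays W (best of 19, 9, 10, 4); Vantage gets 2.
- P5 → Wexler plays X (best of 5, 18, 10, 16); Vantage gets 1.
Maximizing over 9, 14, 3, 2, 1, Vantage chooses P2. Subgame-perfect outcome: (P2, X) with payoffs (14, 18).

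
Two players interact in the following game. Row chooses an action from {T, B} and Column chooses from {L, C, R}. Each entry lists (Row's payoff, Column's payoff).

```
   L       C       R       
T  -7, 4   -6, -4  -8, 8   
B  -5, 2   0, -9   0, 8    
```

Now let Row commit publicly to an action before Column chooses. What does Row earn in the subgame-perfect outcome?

Column best-responds to each possible Row move:
- T: BR = R, leader payoff -8.
- B: BR = R, leader payoff 0.
Among -8, 0, the best is 0 at B. Subgame-perfect outcome: (B, R) with payoffs (0, 8).

0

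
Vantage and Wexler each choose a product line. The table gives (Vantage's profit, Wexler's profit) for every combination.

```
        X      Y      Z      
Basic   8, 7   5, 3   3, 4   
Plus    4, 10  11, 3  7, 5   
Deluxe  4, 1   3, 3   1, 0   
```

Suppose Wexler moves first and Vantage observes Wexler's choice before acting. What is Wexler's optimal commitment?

X

Solve by backward induction (Wexler leads).
- X: BR = Basic, leader payoff 7.
- Y: BR = Plus, leader payoff 3.
- Z: BR = Plus, leader payoff 5.
Wexler's induced payoffs are 7, 3, 5, so Wexler commits to X. Subgame-perfect outcome: (Basic, X) with payoffs (8, 7).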